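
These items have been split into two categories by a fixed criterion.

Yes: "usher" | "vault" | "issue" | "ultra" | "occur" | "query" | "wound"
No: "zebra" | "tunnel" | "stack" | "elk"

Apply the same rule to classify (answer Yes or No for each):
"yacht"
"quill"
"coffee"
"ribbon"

'Yes' ⟺ odd length AND contains 'u'.
No: "yacht", since length 5, no 'u'.
Yes: "quill", since length 5, has 'u'.
No: "coffee", since length 6, no 'u'.
No: "ribbon", since length 6, no 'u'.

No, Yes, No, No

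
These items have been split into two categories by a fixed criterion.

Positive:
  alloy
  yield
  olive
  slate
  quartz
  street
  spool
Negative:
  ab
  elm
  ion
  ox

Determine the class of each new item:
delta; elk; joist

Positive, Negative, Positive

Every 'Positive' example satisfies: length ≥ 5. None of the 'Negative' examples do.
delta → length 5 → Positive.
elk → length 3 → Negative.
joist → length 5 → Positive.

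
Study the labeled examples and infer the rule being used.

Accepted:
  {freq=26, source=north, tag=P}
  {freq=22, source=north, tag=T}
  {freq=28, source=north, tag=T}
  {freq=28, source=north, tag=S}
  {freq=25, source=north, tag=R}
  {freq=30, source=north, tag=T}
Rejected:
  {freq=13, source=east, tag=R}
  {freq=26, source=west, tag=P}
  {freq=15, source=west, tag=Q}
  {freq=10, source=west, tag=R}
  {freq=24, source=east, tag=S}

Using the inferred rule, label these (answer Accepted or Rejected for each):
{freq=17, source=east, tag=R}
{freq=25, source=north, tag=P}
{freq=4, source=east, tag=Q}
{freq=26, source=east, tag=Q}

Rejected, Accepted, Rejected, Rejected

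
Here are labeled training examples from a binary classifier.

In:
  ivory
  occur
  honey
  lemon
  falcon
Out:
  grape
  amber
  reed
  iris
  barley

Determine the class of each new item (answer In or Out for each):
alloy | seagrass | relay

Every 'In' example satisfies: contains 'o'. None of the 'Out' examples do.

In, Out, Out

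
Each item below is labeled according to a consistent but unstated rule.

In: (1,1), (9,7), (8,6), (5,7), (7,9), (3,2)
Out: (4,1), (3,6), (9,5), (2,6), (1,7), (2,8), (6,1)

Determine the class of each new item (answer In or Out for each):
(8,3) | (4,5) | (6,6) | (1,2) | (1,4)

'In' ⟺ |first − second| ≤ 2.

Out, In, In, In, Out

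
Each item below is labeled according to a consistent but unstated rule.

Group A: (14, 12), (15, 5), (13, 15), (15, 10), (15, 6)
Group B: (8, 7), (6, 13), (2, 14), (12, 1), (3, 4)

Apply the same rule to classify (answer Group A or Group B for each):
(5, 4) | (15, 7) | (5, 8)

The pattern is that an item is 'Group A' exactly when: sum ≥ 20.
(5, 4) — 5+4 = 9, hence Group B. (15, 7) — 15+7 = 22, hence Group A. (5, 8) — 5+8 = 13, hence Group B.

Group B, Group A, Group B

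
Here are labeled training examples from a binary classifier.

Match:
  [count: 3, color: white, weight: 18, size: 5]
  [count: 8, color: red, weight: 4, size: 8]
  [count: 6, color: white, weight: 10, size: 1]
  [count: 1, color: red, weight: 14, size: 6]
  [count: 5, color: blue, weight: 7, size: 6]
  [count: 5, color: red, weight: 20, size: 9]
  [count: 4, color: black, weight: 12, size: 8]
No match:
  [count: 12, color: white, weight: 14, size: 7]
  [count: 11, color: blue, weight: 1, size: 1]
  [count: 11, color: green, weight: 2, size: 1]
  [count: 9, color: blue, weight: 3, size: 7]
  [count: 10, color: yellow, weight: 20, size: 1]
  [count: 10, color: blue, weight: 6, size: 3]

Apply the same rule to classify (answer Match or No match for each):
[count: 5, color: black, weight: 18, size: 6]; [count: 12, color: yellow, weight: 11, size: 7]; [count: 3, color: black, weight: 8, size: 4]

Match, No match, Match

The rule appears to be: count ≤ 8.
[count: 5, color: black, weight: 18, size: 6] — count = 5, hence Match. [count: 12, color: yellow, weight: 11, size: 7] — count = 12, hence No match. [count: 3, color: black, weight: 8, size: 4] — count = 3, hence Match.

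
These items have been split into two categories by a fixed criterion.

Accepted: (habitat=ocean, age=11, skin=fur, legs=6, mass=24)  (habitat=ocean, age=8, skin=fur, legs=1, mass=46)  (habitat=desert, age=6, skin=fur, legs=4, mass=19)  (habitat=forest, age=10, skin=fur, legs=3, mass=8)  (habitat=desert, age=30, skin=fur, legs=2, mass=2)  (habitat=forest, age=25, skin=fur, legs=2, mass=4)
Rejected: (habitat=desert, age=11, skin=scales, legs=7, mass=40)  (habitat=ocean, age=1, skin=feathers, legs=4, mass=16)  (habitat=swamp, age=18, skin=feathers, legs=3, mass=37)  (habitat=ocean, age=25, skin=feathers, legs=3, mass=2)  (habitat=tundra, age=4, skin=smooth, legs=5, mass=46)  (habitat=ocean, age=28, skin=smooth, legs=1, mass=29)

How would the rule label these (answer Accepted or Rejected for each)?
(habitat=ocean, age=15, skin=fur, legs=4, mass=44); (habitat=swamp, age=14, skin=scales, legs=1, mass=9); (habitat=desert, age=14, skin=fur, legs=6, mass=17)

Looking at the examples, the only property every 'Accepted' case has and every 'Rejected' case lacks is: skin is fur.
(habitat=ocean, age=15, skin=fur, legs=4, mass=44): skin is fur — matches, so Accepted.
(habitat=swamp, age=14, skin=scales, legs=1, mass=9): skin is scales — doesn't qualify, so Rejected.
(habitat=desert, age=14, skin=fur, legs=6, mass=17): skin is fur — matches, so Accepted.

Accepted, Rejected, Accepted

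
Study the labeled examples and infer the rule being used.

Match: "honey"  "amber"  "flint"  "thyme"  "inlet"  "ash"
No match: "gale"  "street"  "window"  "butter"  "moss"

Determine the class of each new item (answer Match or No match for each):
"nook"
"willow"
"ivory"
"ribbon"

Rule: odd length. This holds for each 'Match' example and fails for each 'No match' one.

No match, No match, Match, No match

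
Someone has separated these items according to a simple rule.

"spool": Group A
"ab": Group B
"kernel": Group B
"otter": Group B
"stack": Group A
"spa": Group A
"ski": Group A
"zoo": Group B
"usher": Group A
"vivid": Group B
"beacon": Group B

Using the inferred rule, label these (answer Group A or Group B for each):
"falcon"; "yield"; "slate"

Group B, Group B, Group A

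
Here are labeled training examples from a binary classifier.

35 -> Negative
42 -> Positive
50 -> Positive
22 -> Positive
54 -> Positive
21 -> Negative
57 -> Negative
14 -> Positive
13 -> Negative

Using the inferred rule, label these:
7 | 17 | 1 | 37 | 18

The rule appears to be: even.
7: 7 is odd — does not fit, so Negative. 17: 17 is odd — does not fit, so Negative. 1: 1 is odd — does not fit, so Negative. 37: 37 is odd — does not fit, so Negative. 18: 18 is even — satisfies this, so Positive.

Negative, Negative, Negative, Negative, Positive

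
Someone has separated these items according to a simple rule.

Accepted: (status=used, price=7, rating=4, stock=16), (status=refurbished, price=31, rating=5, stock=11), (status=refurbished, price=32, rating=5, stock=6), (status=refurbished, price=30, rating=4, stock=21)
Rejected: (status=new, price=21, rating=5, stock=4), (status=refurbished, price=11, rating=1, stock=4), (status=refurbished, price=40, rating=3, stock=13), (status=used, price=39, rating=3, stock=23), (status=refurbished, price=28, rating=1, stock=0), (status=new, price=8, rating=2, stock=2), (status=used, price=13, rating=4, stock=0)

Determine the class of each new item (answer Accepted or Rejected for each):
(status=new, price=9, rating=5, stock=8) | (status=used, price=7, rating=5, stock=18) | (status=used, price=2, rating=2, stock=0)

Accepted, Accepted, Rejected

The distinguishing property — price ≤ 32 AND stock ≥ 6 — holds for all the 'Accepted' cases and none of the 'Rejected' cases.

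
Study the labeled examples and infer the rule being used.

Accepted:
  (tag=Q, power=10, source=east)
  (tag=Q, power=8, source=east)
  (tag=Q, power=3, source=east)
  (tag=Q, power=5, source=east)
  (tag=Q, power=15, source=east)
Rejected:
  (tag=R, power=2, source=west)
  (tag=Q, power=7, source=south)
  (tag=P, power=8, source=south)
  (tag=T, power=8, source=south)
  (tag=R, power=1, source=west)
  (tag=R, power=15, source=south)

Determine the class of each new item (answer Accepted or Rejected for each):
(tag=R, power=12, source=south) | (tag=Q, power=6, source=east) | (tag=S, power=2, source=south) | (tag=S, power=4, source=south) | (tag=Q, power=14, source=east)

Rejected, Accepted, Rejected, Rejected, Accepted

Every 'Accepted' example satisfies: source is east. None of the 'Rejected' examples do.
(tag=R, power=12, source=south) → source is south → Rejected.
(tag=Q, power=6, source=east) → source is east → Accepted.
(tag=S, power=2, source=south) → source is south → Rejected.
(tag=S, power=4, source=south) → source is south → Rejected.
(tag=Q, power=14, source=east) → source is east → Accepted.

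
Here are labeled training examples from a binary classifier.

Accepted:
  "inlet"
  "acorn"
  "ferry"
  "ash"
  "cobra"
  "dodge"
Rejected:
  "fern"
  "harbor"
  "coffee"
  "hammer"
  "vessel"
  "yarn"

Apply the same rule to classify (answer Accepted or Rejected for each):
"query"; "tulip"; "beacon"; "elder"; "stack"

Accepted, Accepted, Rejected, Accepted, Accepted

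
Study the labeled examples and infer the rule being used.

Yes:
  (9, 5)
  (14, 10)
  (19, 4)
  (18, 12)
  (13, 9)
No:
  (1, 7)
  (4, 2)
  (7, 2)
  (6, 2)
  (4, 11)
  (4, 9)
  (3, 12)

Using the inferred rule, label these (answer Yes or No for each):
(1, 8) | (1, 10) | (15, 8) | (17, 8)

A rule that fits every label: first ≥ 9 — true of each 'Yes' example, false of each 'No' one.
(1, 8): No (first 1).
(1, 10): No (first 1).
(15, 8): Yes (first 15).
(17, 8): Yes (first 17).

No, No, Yes, Yes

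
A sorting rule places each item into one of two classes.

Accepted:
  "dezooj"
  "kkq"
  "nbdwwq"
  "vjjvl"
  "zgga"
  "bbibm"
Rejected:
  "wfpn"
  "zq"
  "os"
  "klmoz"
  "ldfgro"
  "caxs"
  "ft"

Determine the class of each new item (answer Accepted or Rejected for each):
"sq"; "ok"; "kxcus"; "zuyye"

One predicate separates the groups cleanly: has a double letter.
"sq": no doubled letter, does not fit → Rejected. "ok": no doubled letter, does not fit → Rejected. "kxcus": no doubled letter, does not fit → Rejected. "zuyye": 'yy' doubled, passes → Accepted.

Rejected, Rejected, Rejected, Accepted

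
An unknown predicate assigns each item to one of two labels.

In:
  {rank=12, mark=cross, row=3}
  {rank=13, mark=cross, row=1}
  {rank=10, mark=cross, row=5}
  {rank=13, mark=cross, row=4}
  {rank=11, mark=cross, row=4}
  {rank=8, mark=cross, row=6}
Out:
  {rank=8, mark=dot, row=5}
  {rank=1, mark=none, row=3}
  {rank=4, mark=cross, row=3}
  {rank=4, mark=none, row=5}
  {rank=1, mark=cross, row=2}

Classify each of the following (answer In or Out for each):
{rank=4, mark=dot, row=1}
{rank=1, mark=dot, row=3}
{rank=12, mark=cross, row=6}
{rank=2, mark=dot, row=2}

The common property of the 'In' items is: mark is cross AND rank ≥ 8. No 'Out' item has it.
Out: {rank=4, mark=dot, row=1}, since mark is dot, rank = 4. Out: {rank=1, mark=dot, row=3}, since mark is dot, rank = 1. In: {rank=12, mark=cross, row=6}, since mark is cross, rank = 12. Out: {rank=2, mark=dot, row=2}, since mark is dot, rank = 2.

Out, Out, In, Out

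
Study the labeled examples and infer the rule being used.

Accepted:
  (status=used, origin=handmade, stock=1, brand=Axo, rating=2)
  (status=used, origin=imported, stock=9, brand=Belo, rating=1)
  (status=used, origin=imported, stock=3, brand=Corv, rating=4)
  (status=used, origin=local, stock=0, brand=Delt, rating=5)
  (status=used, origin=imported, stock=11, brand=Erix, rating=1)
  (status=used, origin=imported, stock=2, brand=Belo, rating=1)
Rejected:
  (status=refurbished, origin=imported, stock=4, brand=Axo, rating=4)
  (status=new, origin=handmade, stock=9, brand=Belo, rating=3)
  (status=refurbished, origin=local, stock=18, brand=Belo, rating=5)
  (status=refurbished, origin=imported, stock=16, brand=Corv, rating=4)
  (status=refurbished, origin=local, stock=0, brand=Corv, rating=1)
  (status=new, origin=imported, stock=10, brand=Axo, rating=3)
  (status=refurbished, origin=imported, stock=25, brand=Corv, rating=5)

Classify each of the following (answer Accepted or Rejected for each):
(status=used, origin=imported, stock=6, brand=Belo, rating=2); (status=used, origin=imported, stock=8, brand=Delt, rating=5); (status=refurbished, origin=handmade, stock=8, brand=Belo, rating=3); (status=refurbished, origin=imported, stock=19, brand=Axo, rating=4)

Accepted, Accepted, Rejected, Rejected

Looking at the examples, the only property every 'Accepted' case has and every 'Rejected' case lacks is: status is used.
(status=used, origin=imported, stock=6, brand=Belo, rating=2): status is used, checks out → Accepted.
(status=used, origin=imported, stock=8, brand=Delt, rating=5): status is used, checks out → Accepted.
(status=refurbished, origin=handmade, stock=8, brand=Belo, rating=3): status is refurbished, fails this test → Rejected.
(status=refurbished, origin=imported, stock=19, brand=Axo, rating=4): status is refurbished, fails this test → Rejected.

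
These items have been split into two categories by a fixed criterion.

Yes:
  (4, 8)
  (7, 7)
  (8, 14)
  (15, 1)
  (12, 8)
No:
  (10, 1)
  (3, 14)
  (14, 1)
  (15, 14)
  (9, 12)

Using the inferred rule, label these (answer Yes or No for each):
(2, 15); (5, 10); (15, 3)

Checking candidate rules against both groups, what survives is: sum is even.
(2, 15) — 2+15 = 17, hence No.
(5, 10) — 5+10 = 15, hence No.
(15, 3) — 15+3 = 18, hence Yes.

No, No, Yes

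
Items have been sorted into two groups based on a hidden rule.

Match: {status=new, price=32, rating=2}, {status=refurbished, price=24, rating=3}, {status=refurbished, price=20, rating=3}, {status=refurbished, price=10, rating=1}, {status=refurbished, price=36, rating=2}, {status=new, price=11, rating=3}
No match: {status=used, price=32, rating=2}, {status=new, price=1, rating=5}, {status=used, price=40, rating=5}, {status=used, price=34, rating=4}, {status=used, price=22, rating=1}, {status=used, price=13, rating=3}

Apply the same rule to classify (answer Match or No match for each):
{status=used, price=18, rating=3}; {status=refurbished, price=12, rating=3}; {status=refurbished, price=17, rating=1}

The distinguishing property — status is not used AND price ≥ 10 — holds for all the 'Match' cases and none of the 'No match' cases.
{status=used, price=18, rating=3} — status is used, price = 18, hence No match.
{status=refurbished, price=12, rating=3} — status is refurbished, price = 12, hence Match.
{status=refurbished, price=17, rating=1} — status is refurbished, price = 17, hence Match.

No match, Match, Match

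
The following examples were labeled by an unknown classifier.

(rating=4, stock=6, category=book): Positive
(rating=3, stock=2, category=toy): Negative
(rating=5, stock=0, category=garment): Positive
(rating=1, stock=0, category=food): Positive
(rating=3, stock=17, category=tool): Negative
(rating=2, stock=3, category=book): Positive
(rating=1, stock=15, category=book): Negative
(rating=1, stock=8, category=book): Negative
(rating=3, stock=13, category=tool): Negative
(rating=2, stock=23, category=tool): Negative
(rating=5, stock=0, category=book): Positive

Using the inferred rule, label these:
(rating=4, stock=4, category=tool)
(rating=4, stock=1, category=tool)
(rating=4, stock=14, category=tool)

Positive, Positive, Negative

All 'Positive' examples share one property — stock ≠ 2 AND stock ≤ 6 — and every 'Negative' example lacks it.
Positive: (rating=4, stock=4, category=tool), since stock = 4.
Positive: (rating=4, stock=1, category=tool), since stock = 1.
Negative: (rating=4, stock=14, category=tool), since stock = 14.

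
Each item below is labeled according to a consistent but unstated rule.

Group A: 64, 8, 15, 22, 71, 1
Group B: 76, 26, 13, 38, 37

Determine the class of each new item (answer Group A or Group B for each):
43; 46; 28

Group A, Group B, Group B

The rule appears to be: ≡ 1 (mod 7).
43 → 43 mod 7 = 1 → Group A.
46 → 46 mod 7 = 4 → Group B.
28 → 28 mod 7 = 0 → Group B.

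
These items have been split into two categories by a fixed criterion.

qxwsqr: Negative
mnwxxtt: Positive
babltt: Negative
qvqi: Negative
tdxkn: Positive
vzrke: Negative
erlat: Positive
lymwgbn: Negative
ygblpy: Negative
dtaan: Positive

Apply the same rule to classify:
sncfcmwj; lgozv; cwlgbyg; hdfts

One predicate separates the groups cleanly: odd length AND contains 't'.
sncfcmwj → length 8, no 't' → Negative.
lgozv → length 5, no 't' → Negative.
cwlgbyg → length 7, no 't' → Negative.
hdfts → length 5, has 't' → Positive.

Negative, Negative, Negative, Positive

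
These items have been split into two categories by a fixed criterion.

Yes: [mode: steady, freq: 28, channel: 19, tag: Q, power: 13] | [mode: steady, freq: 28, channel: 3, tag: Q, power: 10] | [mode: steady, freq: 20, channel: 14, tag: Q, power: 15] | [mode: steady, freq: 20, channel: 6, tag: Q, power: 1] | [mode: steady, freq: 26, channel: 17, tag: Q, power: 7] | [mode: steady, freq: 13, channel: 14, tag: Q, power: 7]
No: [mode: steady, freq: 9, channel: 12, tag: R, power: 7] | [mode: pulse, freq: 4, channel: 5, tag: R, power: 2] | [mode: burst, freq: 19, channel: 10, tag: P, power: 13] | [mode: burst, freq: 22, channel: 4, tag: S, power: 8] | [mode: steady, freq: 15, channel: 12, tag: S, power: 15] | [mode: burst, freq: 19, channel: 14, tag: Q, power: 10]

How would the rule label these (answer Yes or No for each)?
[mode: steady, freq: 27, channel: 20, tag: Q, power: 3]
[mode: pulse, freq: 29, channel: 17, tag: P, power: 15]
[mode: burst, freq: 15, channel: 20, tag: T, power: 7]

'Yes' ⟺ mode is steady AND tag is Q.
[mode: steady, freq: 27, channel: 20, tag: Q, power: 3]: Yes (mode is steady, tag is Q). [mode: pulse, freq: 29, channel: 17, tag: P, power: 15]: No (mode is pulse, tag is P). [mode: burst, freq: 15, channel: 20, tag: T, power: 7]: No (mode is burst, tag is T).

Yes, No, No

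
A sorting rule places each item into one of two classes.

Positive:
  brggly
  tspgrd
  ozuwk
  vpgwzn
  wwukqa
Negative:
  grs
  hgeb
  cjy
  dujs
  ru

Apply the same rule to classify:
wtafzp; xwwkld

All 'Positive' examples share one property — length ≥ 5 — and every 'Negative' example lacks it.
wtafzp: length 6 — satisfies this, so Positive. xwwkld: length 6 — satisfies this, so Positive.

Positive, Positive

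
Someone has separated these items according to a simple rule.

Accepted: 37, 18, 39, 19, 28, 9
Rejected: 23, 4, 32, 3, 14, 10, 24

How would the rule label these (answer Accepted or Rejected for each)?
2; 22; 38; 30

Rejected, Rejected, Accepted, Rejected

'Accepted' ⟺ digit sum ≥ 7.
2: Rejected (digit sum 2). 22: Rejected (digit sum 2+2 = 4). 38: Accepted (digit sum 3+8 = 11). 30: Rejected (digit sum 3+0 = 3).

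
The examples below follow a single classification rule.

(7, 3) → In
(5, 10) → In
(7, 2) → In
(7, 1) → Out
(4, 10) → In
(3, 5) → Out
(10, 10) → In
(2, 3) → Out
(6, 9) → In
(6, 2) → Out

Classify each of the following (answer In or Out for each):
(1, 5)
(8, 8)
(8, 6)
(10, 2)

The simplest hypothesis consistent with all the labels is: sum ≥ 9.
(1, 5): 1+5 = 6 — fails this test, so Out. (8, 8): 8+8 = 16 — checks out, so In. (8, 6): 8+6 = 14 — checks out, so In. (10, 2): 10+2 = 12 — checks out, so In.

Out, In, In, In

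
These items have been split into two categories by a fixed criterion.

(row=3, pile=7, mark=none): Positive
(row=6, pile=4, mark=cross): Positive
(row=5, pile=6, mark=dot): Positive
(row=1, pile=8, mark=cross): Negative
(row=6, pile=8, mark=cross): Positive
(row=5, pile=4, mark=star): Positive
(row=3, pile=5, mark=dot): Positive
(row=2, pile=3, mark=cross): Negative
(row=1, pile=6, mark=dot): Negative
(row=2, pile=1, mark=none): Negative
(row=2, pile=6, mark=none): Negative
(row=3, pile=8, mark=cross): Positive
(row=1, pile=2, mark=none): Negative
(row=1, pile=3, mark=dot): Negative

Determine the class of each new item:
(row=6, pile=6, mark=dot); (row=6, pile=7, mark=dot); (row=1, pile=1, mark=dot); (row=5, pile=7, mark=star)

Positive, Positive, Negative, Positive

The classifier is using: row ≥ 3.
(row=6, pile=6, mark=dot): Positive (row = 6). (row=6, pile=7, mark=dot): Positive (row = 6). (row=1, pile=1, mark=dot): Negative (row = 1). (row=5, pile=7, mark=star): Positive (row = 5).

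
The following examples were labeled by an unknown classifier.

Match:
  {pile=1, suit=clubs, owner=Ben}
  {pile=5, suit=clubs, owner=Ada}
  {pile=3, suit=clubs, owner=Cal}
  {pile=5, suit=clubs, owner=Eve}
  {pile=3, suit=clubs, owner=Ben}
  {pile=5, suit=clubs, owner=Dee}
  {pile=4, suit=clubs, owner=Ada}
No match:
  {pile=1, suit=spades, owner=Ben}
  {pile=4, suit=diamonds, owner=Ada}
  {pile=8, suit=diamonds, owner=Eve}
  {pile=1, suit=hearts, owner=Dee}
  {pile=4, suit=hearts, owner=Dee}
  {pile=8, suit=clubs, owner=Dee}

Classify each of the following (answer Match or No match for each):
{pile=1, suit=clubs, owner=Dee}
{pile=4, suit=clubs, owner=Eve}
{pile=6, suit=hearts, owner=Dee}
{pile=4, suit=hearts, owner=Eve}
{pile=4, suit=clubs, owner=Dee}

Match, Match, No match, No match, Match

Rule: suit is clubs AND pile ≤ 5. This holds for each 'Match' example and fails for each 'No match' one.
Match: {pile=1, suit=clubs, owner=Dee}, since suit is clubs, pile = 1.
Match: {pile=4, suit=clubs, owner=Eve}, since suit is clubs, pile = 4.
No match: {pile=6, suit=hearts, owner=Dee}, since suit is hearts, pile = 6.
No match: {pile=4, suit=hearts, owner=Eve}, since suit is hearts, pile = 4.
Match: {pile=4, suit=clubs, owner=Dee}, since suit is clubs, pile = 4.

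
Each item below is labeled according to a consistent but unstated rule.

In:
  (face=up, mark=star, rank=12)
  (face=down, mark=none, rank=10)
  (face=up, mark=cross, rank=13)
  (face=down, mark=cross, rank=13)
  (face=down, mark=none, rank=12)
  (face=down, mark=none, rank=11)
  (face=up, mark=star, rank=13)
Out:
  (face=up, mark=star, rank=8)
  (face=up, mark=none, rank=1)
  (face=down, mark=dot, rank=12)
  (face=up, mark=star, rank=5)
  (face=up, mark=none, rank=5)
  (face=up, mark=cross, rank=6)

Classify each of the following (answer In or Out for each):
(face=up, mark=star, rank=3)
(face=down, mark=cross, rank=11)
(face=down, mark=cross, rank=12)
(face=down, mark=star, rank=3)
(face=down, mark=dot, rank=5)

The common property of the 'In' items is: mark is not dot AND rank ≥ 10. No 'Out' item has it.
(face=up, mark=star, rank=3): mark is star, rank = 3, doesn't qualify → Out.
(face=down, mark=cross, rank=11): mark is cross, rank = 11, fits → In.
(face=down, mark=cross, rank=12): mark is cross, rank = 12, fits → In.
(face=down, mark=star, rank=3): mark is star, rank = 3, doesn't qualify → Out.
(face=down, mark=dot, rank=5): mark is dot, rank = 5, doesn't qualify → Out.

Out, In, In, Out, Out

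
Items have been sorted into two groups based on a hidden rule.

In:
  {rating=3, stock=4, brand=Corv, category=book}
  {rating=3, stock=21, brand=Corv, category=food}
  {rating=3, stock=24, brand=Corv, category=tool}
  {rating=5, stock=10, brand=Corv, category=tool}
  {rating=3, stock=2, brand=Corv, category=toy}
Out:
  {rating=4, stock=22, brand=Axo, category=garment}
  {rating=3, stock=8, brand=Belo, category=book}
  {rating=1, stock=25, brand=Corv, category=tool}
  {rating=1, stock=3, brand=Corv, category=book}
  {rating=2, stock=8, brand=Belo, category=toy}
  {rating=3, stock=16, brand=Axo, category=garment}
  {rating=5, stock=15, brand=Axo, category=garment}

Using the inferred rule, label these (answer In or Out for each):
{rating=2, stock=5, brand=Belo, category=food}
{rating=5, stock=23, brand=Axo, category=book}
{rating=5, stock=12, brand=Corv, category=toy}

The pattern is that an item is 'In' exactly when: brand is Corv AND rating ≥ 2.
{rating=2, stock=5, brand=Belo, category=food} → brand is Belo, rating = 2 → Out.
{rating=5, stock=23, brand=Axo, category=book} → brand is Axo, rating = 5 → Out.
{rating=5, stock=12, brand=Corv, category=toy} → brand is Corv, rating = 5 → In.

Out, Out, In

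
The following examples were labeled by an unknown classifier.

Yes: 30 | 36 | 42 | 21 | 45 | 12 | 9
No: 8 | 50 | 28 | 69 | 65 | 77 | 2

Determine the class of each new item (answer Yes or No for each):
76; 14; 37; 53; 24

The common property of the 'Yes' items is: multiple of 3 AND at most 45. No 'No' item has it.

No, No, No, No, Yes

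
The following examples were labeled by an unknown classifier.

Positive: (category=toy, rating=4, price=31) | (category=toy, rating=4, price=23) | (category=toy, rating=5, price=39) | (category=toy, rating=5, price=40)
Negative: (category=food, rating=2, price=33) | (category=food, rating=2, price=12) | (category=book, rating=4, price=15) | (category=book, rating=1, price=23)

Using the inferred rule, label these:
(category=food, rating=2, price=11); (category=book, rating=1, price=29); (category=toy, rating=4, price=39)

Negative, Negative, Positive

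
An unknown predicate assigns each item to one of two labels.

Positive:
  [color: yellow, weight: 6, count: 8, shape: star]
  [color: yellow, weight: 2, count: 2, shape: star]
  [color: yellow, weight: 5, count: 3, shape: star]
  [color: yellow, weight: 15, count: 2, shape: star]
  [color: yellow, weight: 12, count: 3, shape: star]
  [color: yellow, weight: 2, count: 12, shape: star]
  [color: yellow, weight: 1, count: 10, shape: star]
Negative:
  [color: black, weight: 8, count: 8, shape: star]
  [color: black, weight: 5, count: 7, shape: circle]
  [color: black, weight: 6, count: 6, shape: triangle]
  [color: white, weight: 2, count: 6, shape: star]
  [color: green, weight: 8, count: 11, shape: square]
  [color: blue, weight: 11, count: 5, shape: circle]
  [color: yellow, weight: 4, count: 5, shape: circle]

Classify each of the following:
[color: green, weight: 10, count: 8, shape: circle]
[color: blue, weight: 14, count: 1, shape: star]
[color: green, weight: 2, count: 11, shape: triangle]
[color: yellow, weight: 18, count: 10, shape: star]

Negative, Negative, Negative, Positive

Rule: color is yellow AND shape is star. This holds for each 'Positive' example and fails for each 'Negative' one.
[color: green, weight: 10, count: 8, shape: circle] → color is green, shape is circle → Negative.
[color: blue, weight: 14, count: 1, shape: star] → color is blue, shape is star → Negative.
[color: green, weight: 2, count: 11, shape: triangle] → color is green, shape is triangle → Negative.
[color: yellow, weight: 18, count: 10, shape: star] → color is yellow, shape is star → Positive.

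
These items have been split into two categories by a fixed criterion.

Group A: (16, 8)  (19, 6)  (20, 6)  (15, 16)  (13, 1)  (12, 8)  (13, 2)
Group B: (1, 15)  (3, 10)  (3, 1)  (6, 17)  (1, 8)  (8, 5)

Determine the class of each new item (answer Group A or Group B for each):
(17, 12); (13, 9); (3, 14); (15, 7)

Group A, Group A, Group B, Group A

'Group A' ⟺ first ≥ 10.
Group A: (17, 12), since first 17. Group A: (13, 9), since first 13. Group B: (3, 14), since first 3. Group A: (15, 7), since first 15.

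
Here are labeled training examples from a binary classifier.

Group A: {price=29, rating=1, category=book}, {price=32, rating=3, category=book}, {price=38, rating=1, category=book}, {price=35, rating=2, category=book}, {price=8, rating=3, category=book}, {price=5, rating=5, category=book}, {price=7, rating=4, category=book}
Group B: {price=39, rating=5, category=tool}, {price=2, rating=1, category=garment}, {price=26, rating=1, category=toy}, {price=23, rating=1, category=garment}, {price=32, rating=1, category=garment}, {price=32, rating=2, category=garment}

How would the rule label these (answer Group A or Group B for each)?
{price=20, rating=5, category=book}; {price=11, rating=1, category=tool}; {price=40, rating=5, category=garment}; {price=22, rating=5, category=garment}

Group A, Group B, Group B, Group B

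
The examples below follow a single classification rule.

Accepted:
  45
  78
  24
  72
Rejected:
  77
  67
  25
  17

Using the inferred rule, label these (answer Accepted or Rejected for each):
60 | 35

Looking at the examples, the only property every 'Accepted' case has and every 'Rejected' case lacks is: multiple of 3.

Accepted, Rejected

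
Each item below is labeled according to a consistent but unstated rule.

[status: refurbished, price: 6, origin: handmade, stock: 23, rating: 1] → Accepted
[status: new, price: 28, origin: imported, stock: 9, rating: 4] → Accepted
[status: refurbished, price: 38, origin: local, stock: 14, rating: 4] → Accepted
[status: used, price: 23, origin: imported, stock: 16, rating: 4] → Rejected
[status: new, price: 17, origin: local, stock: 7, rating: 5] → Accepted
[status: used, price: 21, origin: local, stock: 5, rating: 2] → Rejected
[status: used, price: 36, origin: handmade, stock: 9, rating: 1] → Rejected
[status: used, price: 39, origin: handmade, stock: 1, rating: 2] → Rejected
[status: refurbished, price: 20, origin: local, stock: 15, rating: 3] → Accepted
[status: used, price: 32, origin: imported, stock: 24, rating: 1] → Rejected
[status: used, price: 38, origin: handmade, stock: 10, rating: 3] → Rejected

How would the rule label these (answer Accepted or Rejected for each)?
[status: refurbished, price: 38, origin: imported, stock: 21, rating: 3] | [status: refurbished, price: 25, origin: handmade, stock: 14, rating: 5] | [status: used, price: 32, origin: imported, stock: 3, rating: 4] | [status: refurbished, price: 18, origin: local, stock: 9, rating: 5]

Accepted, Accepted, Rejected, Accepted

The simplest hypothesis consistent with all the labels is: status is not used.
[status: refurbished, price: 38, origin: imported, stock: 21, rating: 3]: status is refurbished — matches, so Accepted.
[status: refurbished, price: 25, origin: handmade, stock: 14, rating: 5]: status is refurbished — matches, so Accepted.
[status: used, price: 32, origin: imported, stock: 3, rating: 4]: status is used — lacks this property, so Rejected.
[status: refurbished, price: 18, origin: local, stock: 9, rating: 5]: status is refurbished — matches, so Accepted.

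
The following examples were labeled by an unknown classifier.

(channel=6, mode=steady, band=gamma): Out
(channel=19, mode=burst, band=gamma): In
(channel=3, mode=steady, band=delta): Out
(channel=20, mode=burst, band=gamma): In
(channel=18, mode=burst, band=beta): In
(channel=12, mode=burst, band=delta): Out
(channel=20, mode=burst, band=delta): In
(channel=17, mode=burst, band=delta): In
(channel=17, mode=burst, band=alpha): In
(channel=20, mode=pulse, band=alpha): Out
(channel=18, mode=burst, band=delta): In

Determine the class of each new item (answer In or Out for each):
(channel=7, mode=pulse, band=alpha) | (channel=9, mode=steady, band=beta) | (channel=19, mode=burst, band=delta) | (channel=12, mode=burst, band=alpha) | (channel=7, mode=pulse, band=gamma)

The pattern is that an item is 'In' exactly when: mode is burst AND channel ≥ 17.
(channel=7, mode=pulse, band=alpha) → mode is pulse, channel = 7 → Out. (channel=9, mode=steady, band=beta) → mode is steady, channel = 9 → Out. (channel=19, mode=burst, band=delta) → mode is burst, channel = 19 → In. (channel=12, mode=burst, band=alpha) → mode is burst, channel = 12 → Out. (channel=7, mode=pulse, band=gamma) → mode is pulse, channel = 7 → Out.

Out, Out, In, Out, Out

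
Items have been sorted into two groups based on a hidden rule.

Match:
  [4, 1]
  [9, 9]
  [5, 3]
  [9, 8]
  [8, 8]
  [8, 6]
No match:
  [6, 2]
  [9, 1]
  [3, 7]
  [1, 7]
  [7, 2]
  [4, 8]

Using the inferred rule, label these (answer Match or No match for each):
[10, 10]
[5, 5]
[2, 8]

Every 'Match' example satisfies: |first − second| ≤ 3. None of the 'No match' examples do.
[10, 10]: |10−10| = 0 — meets the rule, so Match.
[5, 5]: |5−5| = 0 — meets the rule, so Match.
[2, 8]: |2−8| = 6 — doesn't qualify, so No match.

Match, Match, No match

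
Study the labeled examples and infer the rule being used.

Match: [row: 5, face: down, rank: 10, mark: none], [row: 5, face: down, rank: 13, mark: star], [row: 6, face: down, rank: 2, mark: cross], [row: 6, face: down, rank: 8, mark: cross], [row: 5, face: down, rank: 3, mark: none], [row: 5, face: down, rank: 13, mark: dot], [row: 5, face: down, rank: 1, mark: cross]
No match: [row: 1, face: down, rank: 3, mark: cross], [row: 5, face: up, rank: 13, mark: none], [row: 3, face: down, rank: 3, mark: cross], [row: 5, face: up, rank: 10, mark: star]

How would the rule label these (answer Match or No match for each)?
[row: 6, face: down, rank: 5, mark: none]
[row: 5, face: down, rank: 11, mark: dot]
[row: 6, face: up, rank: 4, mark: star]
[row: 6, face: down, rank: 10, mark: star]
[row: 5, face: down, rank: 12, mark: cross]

Match, Match, No match, Match, Match

All 'Match' examples share one property — face is down AND row ≥ 5 — and every 'No match' example lacks it.
[row: 6, face: down, rank: 5, mark: none] — face is down, row = 6, hence Match. [row: 5, face: down, rank: 11, mark: dot] — face is down, row = 5, hence Match. [row: 6, face: up, rank: 4, mark: star] — face is up, row = 6, hence No match. [row: 6, face: down, rank: 10, mark: star] — face is down, row = 6, hence Match. [row: 5, face: down, rank: 12, mark: cross] — face is down, row = 5, hence Match.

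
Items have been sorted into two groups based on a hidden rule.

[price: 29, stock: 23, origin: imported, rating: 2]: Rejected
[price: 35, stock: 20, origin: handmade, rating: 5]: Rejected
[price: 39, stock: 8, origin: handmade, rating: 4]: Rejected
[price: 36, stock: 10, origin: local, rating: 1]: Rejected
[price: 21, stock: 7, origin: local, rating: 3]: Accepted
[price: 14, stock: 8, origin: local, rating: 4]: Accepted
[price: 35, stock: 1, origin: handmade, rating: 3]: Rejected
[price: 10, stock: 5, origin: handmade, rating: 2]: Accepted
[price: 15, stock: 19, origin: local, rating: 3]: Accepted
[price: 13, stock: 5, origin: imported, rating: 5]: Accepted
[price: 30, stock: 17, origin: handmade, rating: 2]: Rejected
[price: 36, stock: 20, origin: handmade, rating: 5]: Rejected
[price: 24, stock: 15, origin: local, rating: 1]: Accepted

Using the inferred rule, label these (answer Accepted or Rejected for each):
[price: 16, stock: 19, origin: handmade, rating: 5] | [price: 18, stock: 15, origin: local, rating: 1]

A rule that fits every label: price ≤ 24 — true of each 'Accepted' example, false of each 'Rejected' one.
[price: 16, stock: 19, origin: handmade, rating: 5] → price = 16 → Accepted. [price: 18, stock: 15, origin: local, rating: 1] → price = 18 → Accepted.

Accepted, Accepted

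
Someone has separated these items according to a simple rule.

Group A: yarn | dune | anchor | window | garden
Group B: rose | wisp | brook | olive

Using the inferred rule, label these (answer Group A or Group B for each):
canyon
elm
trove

A rule that fits every label: contains 'n' — true of each 'Group A' example, false of each 'Group B' one.
canyon: has 'n' — qualifies, so Group A.
elm: no 'n' — doesn't match, so Group B.
trove: no 'n' — doesn't match, so Group B.

Group A, Group B, Group B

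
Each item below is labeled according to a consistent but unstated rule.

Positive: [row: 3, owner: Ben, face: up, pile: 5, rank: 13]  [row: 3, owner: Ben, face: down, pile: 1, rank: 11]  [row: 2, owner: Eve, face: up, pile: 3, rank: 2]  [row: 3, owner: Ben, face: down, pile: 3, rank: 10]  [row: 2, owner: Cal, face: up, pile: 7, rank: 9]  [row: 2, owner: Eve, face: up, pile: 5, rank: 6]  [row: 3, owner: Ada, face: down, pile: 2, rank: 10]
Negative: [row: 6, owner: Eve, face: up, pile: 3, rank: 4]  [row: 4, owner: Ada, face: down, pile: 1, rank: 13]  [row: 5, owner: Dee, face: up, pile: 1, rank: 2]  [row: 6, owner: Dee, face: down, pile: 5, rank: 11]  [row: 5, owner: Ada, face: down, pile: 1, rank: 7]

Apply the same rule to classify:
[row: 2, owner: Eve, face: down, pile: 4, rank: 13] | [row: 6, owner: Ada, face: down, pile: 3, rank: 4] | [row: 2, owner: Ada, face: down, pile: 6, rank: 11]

Positive, Negative, Positive

The pattern is that an item is 'Positive' exactly when: row ≤ 3.
[row: 2, owner: Eve, face: down, pile: 4, rank: 13] → row = 2 → Positive. [row: 6, owner: Ada, face: down, pile: 3, rank: 4] → row = 6 → Negative. [row: 2, owner: Ada, face: down, pile: 6, rank: 11] → row = 2 → Positive.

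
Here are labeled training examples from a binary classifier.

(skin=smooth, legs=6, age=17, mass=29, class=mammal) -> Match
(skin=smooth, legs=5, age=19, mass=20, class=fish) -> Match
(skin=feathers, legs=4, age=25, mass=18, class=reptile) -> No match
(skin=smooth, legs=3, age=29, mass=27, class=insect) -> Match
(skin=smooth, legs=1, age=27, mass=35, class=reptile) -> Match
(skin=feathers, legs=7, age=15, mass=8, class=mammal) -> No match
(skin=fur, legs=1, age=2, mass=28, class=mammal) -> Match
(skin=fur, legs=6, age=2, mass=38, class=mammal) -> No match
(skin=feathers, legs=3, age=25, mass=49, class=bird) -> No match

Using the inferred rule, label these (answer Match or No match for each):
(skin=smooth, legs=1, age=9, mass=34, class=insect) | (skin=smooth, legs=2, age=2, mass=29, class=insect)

Match, Match

One predicate separates the groups cleanly: mass ≥ 20 AND mass ≤ 35.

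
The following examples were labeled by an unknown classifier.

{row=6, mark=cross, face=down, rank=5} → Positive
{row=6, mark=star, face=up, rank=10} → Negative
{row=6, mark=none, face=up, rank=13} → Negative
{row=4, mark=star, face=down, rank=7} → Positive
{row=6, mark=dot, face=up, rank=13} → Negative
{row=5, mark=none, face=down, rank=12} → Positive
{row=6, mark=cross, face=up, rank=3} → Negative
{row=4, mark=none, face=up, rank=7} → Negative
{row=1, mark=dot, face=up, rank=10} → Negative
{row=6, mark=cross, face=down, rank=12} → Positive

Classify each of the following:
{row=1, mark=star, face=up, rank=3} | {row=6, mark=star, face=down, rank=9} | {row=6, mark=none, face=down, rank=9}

All 'Positive' examples share one property — face is down — and every 'Negative' example lacks it.
{row=1, mark=star, face=up, rank=3}: face is up, lacks this property → Negative.
{row=6, mark=star, face=down, rank=9}: face is down, qualifies → Positive.
{row=6, mark=none, face=down, rank=9}: face is down, qualifies → Positive.

Negative, Positive, Positive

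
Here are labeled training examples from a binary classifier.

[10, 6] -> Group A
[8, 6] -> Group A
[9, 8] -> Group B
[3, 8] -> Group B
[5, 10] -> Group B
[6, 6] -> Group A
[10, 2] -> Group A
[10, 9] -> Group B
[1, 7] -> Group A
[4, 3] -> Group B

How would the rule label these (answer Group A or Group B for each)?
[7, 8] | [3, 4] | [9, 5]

Group B, Group B, Group A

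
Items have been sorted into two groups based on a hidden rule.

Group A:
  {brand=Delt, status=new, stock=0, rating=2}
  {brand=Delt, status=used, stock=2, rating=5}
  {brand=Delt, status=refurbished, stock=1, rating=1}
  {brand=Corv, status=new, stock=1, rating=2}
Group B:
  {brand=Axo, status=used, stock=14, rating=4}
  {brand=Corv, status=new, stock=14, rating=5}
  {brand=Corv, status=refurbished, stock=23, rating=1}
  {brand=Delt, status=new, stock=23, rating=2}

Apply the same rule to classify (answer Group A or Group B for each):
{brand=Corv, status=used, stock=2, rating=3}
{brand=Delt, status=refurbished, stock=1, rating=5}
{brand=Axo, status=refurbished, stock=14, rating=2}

Group A, Group A, Group B

Rule: stock ≤ 2. This holds for each 'Group A' example and fails for each 'Group B' one.
Group A: {brand=Corv, status=used, stock=2, rating=3}, since stock = 2.
Group A: {brand=Delt, status=refurbished, stock=1, rating=5}, since stock = 1.
Group B: {brand=Axo, status=refurbished, stock=14, rating=2}, since stock = 14.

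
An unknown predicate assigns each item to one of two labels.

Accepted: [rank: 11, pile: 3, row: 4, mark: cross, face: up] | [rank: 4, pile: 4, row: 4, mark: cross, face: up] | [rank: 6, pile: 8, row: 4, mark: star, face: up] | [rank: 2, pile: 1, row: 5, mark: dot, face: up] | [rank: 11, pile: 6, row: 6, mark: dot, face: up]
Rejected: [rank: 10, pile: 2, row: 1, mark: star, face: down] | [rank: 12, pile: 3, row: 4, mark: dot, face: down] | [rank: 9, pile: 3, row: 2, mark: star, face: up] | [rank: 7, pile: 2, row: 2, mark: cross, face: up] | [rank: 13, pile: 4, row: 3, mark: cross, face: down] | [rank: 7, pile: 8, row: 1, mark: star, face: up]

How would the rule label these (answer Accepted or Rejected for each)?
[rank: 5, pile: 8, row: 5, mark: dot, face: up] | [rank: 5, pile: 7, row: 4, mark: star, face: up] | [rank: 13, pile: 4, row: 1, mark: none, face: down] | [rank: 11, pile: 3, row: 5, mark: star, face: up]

Accepted, Accepted, Rejected, Accepted

The pattern is that an item is 'Accepted' exactly when: face is up AND row ≥ 3.
[rank: 5, pile: 8, row: 5, mark: dot, face: up]: face is up, row = 5 — fits, so Accepted. [rank: 5, pile: 7, row: 4, mark: star, face: up]: face is up, row = 4 — fits, so Accepted. [rank: 13, pile: 4, row: 1, mark: none, face: down]: face is down, row = 1 — does not satisfy this, so Rejected. [rank: 11, pile: 3, row: 5, mark: star, face: up]: face is up, row = 5 — fits, so Accepted.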